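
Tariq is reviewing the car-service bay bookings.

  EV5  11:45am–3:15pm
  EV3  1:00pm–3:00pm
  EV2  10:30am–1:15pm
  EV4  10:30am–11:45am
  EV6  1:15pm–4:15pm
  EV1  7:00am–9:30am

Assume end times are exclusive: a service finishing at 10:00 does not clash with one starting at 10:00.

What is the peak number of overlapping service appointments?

Walk through starts and ends in time order (an end at T is processed before a start at T):
7:00am start EV1 → 1
9:30am end EV1 → 0
10:30am start EV2 → 1
10:30am start EV4 → 2
11:45am end EV4 → 1
11:45am start EV5 → 2
1:00pm start EV3 → 3
1:15pm end EV2 → 2
1:15pm start EV6 → 3
3:00pm end EV3 → 2
3:15pm end EV5 → 1
4:15pm end EV6 → 0
Peak is 3, at 1:00pm (EV2, EV3, EV5).

3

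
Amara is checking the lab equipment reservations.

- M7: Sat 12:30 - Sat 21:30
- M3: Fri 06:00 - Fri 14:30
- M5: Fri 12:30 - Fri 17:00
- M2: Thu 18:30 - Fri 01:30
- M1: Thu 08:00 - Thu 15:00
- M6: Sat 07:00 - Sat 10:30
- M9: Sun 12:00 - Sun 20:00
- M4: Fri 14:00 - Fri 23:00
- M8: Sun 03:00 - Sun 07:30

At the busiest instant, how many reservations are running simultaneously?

3

Sweep the timeline, counting +1 at each start and −1 at each end (ends before starts at a tie):
Thu 08:00 start M1 → 1
Thu 15:00 end M1 → 0
Thu 18:30 start M2 → 1
Fri 01:30 end M2 → 0
Fri 06:00 start M3 → 1
Fri 12:30 start M5 → 2
Fri 14:00 start M4 → 3
Fri 14:30 end M3 → 2
Fri 17:00 end M5 → 1
Fri 23:00 end M4 → 0
Sat 07:00 start M6 → 1
Sat 10:30 end M6 → 0
Sat 12:30 start M7 → 1
Sat 21:30 end M7 → 0
Sun 03:00 start M8 → 1
Sun 07:30 end M8 → 0
Sun 12:00 start M9 → 1
Sun 20:00 end M9 → 0
Peak is 3, at Fri 14:00 (M3, M4, M5).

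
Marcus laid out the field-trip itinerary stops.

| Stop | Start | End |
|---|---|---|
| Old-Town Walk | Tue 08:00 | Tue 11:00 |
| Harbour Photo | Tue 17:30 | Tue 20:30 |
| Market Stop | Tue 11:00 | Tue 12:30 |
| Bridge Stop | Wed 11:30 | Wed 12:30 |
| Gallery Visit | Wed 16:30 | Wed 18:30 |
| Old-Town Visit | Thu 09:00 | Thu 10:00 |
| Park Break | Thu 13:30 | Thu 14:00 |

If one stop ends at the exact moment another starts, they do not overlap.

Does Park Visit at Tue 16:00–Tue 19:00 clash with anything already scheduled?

Yes — it overlaps Harbour Photo

Old-Town Walk: ends Tue 11:00 at or before Park Visit starts Tue 16:00 → clear.
Market Stop: ends Tue 12:30 at or before Park Visit starts Tue 16:00 → clear.
Harbour Photo: starts Tue 17:30 before Park Visit ends Tue 19:00, and ends Tue 20:30 after Park Visit starts Tue 16:00 → overlap.
Bridge Stop: starts Wed 11:30 at or after Park Visit ends Tue 19:00 → clear.
Gallery Visit: starts Wed 16:30 at or after Park Visit ends Tue 19:00 → clear.
Old-Town Visit: starts Thu 09:00 at or after Park Visit ends Tue 19:00 → clear.
Park Break: starts Thu 13:30 at or after Park Visit ends Tue 19:00 → clear.
Park Visit overlaps Harbour Photo.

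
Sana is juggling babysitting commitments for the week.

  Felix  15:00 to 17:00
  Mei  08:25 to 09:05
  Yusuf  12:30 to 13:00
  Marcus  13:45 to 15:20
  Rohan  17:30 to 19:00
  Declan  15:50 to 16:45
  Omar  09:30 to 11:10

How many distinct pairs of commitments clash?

Check each pair: they overlap iff neither finishes before the other starts.
Sorted by start: Mei, Omar, Yusuf, Marcus, Felix, Declan, Rohan.
Omar starts after Mei ends — done with Mei.
Yusuf starts after Omar ends — done with Omar.
Marcus starts after Yusuf ends — done with Yusuf.
Felix starts before Marcus ends → Marcus and Felix overlap.
Declan starts after Marcus ends — done with Marcus.
Declan starts before Felix ends → Felix and Declan overlap.
Rohan starts after Felix ends.
Rohan starts after Declan ends.
Overlapping pairs: Declan & Felix, Felix & Marcus — 2 in total.

2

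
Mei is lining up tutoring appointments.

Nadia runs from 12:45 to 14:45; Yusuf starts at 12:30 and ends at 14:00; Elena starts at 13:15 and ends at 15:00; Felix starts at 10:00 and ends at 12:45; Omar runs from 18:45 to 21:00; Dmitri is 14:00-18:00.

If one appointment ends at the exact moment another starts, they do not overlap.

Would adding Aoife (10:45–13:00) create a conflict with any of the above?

Felix: starts 10:00 before Aoife ends 13:00, and ends 12:45 after Aoife starts 10:45 → overlap.
Yusuf: starts 12:30 before Aoife ends 13:00, and ends 14:00 after Aoife starts 10:45 → overlap.
Nadia: starts 12:45 before Aoife ends 13:00, and ends 14:45 after Aoife starts 10:45 → overlap.
Elena: starts 13:15 at or after Aoife ends 13:00 → clear.
Dmitri: starts 14:00 at or after Aoife ends 13:00 → clear.
Omar: starts 18:45 at or after Aoife ends 13:00 → clear.
Aoife overlaps Nadia, Yusuf, Felix.

Yes — it overlaps Felix, Nadia, Yusuf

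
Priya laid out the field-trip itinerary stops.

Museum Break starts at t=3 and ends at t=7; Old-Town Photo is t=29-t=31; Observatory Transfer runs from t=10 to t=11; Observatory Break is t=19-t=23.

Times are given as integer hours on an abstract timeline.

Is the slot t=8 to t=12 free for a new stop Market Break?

Museum Break: ends t=7 at or before Market Break starts t=8 → clear.
Observatory Transfer: starts t=10 before Market Break ends t=12, and ends t=11 after Market Break starts t=8 → overlap.
Observatory Break: starts t=19 at or after Market Break ends t=12 → clear.
Old-Town Photo: starts t=29 at or after Market Break ends t=12 → clear.
Market Break overlaps Observatory Transfer.

No — it overlaps Observatory Transfer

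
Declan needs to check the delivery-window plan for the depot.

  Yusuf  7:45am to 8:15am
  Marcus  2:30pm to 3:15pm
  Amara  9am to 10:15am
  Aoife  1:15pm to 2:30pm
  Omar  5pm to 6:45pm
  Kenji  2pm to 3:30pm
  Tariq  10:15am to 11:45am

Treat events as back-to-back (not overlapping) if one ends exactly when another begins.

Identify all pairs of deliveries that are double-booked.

Aoife & Kenji, Kenji & Marcus

Two intervals overlap when each starts before the other ends.
Sorted by start: Yusuf, Amara, Tariq, Aoife, Kenji, Marcus, Omar.
Amara starts after Yusuf ends; Yusuf is clear from here.
Tariq starts exactly when Amara ends (back-to-back, no overlap); Amara is clear from here.
Aoife starts after Tariq ends; Tariq is clear from here.
Kenji starts before Aoife ends → Aoife and Kenji overlap.
Marcus starts exactly when Aoife ends (back-to-back, no overlap); Aoife is clear from here.
Marcus starts before Kenji ends → Kenji and Marcus overlap.
Omar starts after Kenji ends.
Omar starts after Marcus ends.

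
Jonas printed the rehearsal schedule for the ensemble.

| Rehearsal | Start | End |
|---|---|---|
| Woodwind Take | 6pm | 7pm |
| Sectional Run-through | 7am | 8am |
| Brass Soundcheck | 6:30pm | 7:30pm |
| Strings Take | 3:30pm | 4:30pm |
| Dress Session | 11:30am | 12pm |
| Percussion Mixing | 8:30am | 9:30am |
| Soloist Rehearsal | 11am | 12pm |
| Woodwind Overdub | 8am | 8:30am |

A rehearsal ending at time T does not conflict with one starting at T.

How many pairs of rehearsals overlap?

Sorted by start: Sectional Run-through, Woodwind Overdub, Percussion Mixing, Soloist Rehearsal, Dress Session, Strings Take, Woodwind Take, Brass Soundcheck.
Woodwind Overdub starts exactly when Sectional Run-through ends (back-to-back, no overlap); Sectional Run-through is clear from here.
Percussion Mixing starts exactly when Woodwind Overdub ends (back-to-back, no overlap); Woodwind Overdub is clear from here.
Soloist Rehearsal starts after Percussion Mixing ends; Percussion Mixing is clear from here.
Dress Session starts before Soloist Rehearsal ends → Soloist Rehearsal and Dress Session overlap.
Strings Take starts after Soloist Rehearsal ends; Soloist Rehearsal is clear from here.
Strings Take starts after Dress Session ends; Dress Session is clear from here.
Woodwind Take starts after Strings Take ends; Strings Take is clear from here.
Brass Soundcheck starts before Woodwind Take ends → Woodwind Take and Brass Soundcheck overlap.
Overlapping pairs: Brass Soundcheck & Woodwind Take, Dress Session & Soloist Rehearsal — 2 in total.

2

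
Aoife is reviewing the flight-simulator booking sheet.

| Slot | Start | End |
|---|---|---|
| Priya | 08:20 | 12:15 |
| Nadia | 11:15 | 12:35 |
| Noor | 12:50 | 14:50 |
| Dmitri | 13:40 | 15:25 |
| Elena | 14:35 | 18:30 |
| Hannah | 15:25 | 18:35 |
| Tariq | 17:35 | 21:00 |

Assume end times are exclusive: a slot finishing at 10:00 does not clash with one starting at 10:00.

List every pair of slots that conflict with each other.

Dmitri & Elena, Dmitri & Noor, Elena & Hannah, Elena & Noor, Elena & Tariq, Hannah & Tariq, Nadia & Priya

Check each pair: they overlap iff neither finishes before the other starts.
Sorted by start: Priya, Nadia, Noor, Dmitri, Elena, Hannah, Tariq.
Nadia starts before Priya ends → Priya and Nadia overlap.
Noor starts after Priya ends; Priya is clear from here.
Noor starts after Nadia ends; Nadia is clear from here.
Dmitri starts before Noor ends → Noor and Dmitri overlap.
Elena starts before Noor ends → Noor and Elena overlap.
Hannah starts after Noor ends; Noor is clear from here.
Elena starts before Dmitri ends → Dmitri and Elena overlap.
Hannah starts exactly when Dmitri ends (back-to-back, no overlap); Dmitri is clear from here.
Hannah starts before Elena ends → Elena and Hannah overlap.
Tariq starts before Elena ends → Elena and Tariq overlap.
Tariq starts before Hannah ends → Hannah and Tariq overlap.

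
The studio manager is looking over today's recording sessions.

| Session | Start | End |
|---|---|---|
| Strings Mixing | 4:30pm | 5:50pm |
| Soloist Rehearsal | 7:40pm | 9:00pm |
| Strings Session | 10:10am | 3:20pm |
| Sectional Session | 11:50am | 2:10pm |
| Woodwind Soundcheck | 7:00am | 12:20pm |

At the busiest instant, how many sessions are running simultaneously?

3

Walk through starts and ends in time order (an end at T is processed before a start at T):
7:00am start Woodwind Soundcheck → 1
10:10am start Strings Session → 2
11:50am start Sectional Session → 3
12:20pm end Woodwind Soundcheck → 2
2:10pm end Sectional Session → 1
3:20pm end Strings Session → 0
4:30pm start Strings Mixing → 1
5:50pm end Strings Mixing → 0
7:40pm start Soloist Rehearsal → 1
9:00pm end Soloist Rehearsal → 0
Peak is 3, at 11:50am (Sectional Session, Strings Session, Woodwind Soundcheck).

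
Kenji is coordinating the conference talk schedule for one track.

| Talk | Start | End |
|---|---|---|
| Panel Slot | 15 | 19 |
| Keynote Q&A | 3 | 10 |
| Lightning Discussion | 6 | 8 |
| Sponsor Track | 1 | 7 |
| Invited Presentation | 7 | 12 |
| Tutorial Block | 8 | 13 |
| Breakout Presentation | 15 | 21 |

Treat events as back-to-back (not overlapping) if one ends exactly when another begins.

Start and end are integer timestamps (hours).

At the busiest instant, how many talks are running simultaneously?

3

Sort all start/end points and keep a running count:
1 start Sponsor Track → 1
3 start Keynote Q&A → 2
6 start Lightning Discussion → 3
7 end Sponsor Track → 2
7 start Invited Presentation → 3
8 end Lightning Discussion → 2
8 start Tutorial Block → 3
10 end Keynote Q&A → 2
12 end Invited Presentation → 1
13 end Tutorial Block → 0
15 start Breakout Presentation → 1
15 start Panel Slot → 2
19 end Panel Slot → 1
21 end Breakout Presentation → 0
Peak is 3, at 6 (Keynote Q&A, Lightning Discussion, Sponsor Track).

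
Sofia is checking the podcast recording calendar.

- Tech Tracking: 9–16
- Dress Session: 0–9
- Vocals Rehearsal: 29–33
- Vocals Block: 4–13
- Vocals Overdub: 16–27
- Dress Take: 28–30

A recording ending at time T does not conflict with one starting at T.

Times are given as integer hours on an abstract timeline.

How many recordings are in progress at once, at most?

Sweep the timeline, counting +1 at each start and −1 at each end (ends before starts at a tie):
0 start Dress Session → 1
4 start Vocals Block → 2
9 end Dress Session → 1
9 start Tech Tracking → 2
13 end Vocals Block → 1
16 end Tech Tracking → 0
16 start Vocals Overdub → 1
27 end Vocals Overdub → 0
28 start Dress Take → 1
29 start Vocals Rehearsal → 2
30 end Dress Take → 1
33 end Vocals Rehearsal → 0
Peak is 2, at 4 (Dress Session, Vocals Block).

2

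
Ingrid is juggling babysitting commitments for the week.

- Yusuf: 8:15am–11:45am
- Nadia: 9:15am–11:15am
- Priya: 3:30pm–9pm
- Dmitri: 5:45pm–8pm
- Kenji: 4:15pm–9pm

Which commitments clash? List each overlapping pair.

Check each pair: they overlap iff neither finishes before the other starts.
Sorted by start: Yusuf, Nadia, Priya, Kenji, Dmitri.
Nadia starts before Yusuf ends → Yusuf and Nadia overlap.
Priya starts after Yusuf ends — done with Yusuf.
Priya starts after Nadia ends — done with Nadia.
Kenji starts before Priya ends → Priya and Kenji overlap.
Dmitri starts before Priya ends → Priya and Dmitri overlap.
Dmitri starts before Kenji ends → Kenji and Dmitri overlap.

Dmitri & Kenji, Dmitri & Priya, Kenji & Priya, Nadia & Yusuf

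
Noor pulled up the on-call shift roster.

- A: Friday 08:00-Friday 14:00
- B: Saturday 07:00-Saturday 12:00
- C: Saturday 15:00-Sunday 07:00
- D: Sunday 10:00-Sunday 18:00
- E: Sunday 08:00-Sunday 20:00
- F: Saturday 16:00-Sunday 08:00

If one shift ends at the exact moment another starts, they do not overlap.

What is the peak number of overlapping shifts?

Sweep the timeline, counting +1 at each start and −1 at each end (ends before starts at a tie):
Friday 08:00 start A → 1
Friday 14:00 end A → 0
Saturday 07:00 start B → 1
Saturday 12:00 end B → 0
Saturday 15:00 start C → 1
Saturday 16:00 start F → 2
Sunday 07:00 end C → 1
Sunday 08:00 end F → 0
Sunday 08:00 start E → 1
Sunday 10:00 start D → 2
Sunday 18:00 end D → 1
Sunday 20:00 end E → 0
Peak is 2, at Saturday 16:00 (C, F).

2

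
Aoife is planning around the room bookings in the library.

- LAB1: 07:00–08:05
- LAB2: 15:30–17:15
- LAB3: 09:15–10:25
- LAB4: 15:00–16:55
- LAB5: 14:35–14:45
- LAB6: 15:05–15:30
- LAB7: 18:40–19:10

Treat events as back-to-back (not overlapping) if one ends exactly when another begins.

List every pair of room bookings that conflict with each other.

LAB2 & LAB4, LAB4 & LAB6

Check each pair: they overlap iff neither finishes before the other starts.
Sorted by start: LAB1, LAB3, LAB5, LAB4, LAB6, LAB2, LAB7.
LAB3 starts after LAB1 ends; LAB1 is clear from here.
LAB5 starts after LAB3 ends; LAB3 is clear from here.
LAB4 starts after LAB5 ends; LAB5 is clear from here.
LAB6 starts before LAB4 ends → LAB4 and LAB6 overlap.
LAB2 starts before LAB4 ends → LAB4 and LAB2 overlap.
LAB7 starts after LAB4 ends.
LAB2 starts exactly when LAB6 ends (back-to-back, no overlap); LAB6 is clear from here.
LAB7 starts after LAB2 ends.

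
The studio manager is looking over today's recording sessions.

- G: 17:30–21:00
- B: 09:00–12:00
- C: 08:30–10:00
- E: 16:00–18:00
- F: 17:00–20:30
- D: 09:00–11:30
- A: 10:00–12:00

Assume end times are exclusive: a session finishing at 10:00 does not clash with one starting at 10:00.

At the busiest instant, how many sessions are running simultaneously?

3

Sweep the timeline, counting +1 at each start and −1 at each end (ends before starts at a tie):
08:30 start C → 1
09:00 start B → 2
09:00 start D → 3
10:00 end C → 2
10:00 start A → 3
11:30 end D → 2
12:00 end A → 1
12:00 end B → 0
16:00 start E → 1
17:00 start F → 2
17:30 start G → 3
18:00 end E → 2
20:30 end F → 1
21:00 end G → 0
Peak is 3, at 09:00 (B, C, D).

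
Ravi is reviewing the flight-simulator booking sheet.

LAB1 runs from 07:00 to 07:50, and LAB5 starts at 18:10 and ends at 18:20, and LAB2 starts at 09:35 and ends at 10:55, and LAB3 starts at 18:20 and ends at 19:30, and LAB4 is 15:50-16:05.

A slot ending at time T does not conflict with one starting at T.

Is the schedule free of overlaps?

Sorted by start: LAB1, LAB2, LAB4, LAB5, LAB3.
LAB2 starts after LAB1 ends — done with LAB1.
LAB4 starts after LAB2 ends — done with LAB2.
LAB5 starts after LAB4 ends — done with LAB4.
LAB3 starts exactly when LAB5 ends (back-to-back, no overlap).
Every pair is clear; the schedule has no overlaps.

Yes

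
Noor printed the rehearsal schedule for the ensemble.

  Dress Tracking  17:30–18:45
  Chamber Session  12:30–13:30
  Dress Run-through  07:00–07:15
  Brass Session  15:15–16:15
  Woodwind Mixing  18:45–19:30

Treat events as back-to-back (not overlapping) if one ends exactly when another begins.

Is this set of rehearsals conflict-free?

Yes

Sorted by start: Dress Run-through, Chamber Session, Brass Session, Dress Tracking, Woodwind Mixing.
Chamber Session starts after Dress Run-through ends, so Dress Run-through has no further overlaps.
Brass Session starts after Chamber Session ends, so Chamber Session has no further overlaps.
Dress Tracking starts after Brass Session ends, so Brass Session has no further overlaps.
Woodwind Mixing starts exactly when Dress Tracking ends (back-to-back, no overlap).
Every pair is clear; the schedule has no overlaps.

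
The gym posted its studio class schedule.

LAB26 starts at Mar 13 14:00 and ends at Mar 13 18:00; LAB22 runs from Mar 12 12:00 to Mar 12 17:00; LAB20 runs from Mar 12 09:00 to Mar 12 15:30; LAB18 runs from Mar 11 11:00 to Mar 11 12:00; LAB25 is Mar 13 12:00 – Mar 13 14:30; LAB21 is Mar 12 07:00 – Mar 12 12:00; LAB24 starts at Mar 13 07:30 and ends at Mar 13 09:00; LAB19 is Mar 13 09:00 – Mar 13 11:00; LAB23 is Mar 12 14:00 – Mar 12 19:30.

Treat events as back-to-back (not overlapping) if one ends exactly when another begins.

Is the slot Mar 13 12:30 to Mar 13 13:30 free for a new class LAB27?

No — it overlaps LAB25

LAB18: ends Mar 11 12:00 at or before LAB27 starts Mar 13 12:30 → clear.
LAB21: ends Mar 12 12:00 at or before LAB27 starts Mar 13 12:30 → clear.
LAB20: ends Mar 12 15:30 at or before LAB27 starts Mar 13 12:30 → clear.
LAB22: ends Mar 12 17:00 at or before LAB27 starts Mar 13 12:30 → clear.
LAB23: ends Mar 12 19:30 at or before LAB27 starts Mar 13 12:30 → clear.
LAB24: ends Mar 13 09:00 at or before LAB27 starts Mar 13 12:30 → clear.
LAB19: ends Mar 13 11:00 at or before LAB27 starts Mar 13 12:30 → clear.
LAB25: starts Mar 13 12:00 before LAB27 ends Mar 13 13:30, and ends Mar 13 14:30 after LAB27 starts Mar 13 12:30 → overlap.
LAB26: starts Mar 13 14:00 at or after LAB27 ends Mar 13 13:30 → clear.
LAB27 overlaps LAB25.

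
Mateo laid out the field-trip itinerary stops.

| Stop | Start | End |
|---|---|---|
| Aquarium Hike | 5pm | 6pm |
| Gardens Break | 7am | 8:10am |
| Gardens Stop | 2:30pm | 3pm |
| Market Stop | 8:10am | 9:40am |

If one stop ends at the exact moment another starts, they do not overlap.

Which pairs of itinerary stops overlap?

Check each pair: they overlap iff neither finishes before the other starts.
Sorted by start: Gardens Break, Market Stop, Gardens Stop, Aquarium Hike.
Market Stop starts exactly when Gardens Break ends (back-to-back, no overlap), so Gardens Break has no further overlaps.
Gardens Stop starts after Market Stop ends, so Market Stop has no further overlaps.
Aquarium Hike starts after Gardens Stop ends.

no overlapping pairs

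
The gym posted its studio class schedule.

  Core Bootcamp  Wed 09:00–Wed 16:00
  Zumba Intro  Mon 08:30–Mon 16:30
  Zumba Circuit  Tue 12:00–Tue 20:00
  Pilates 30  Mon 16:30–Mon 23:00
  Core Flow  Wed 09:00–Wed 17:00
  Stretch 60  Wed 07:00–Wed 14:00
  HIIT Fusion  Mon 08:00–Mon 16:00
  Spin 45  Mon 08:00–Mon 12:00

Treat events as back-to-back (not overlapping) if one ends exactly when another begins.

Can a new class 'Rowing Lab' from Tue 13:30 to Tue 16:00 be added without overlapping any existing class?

HIIT Fusion: ends Mon 16:00 at or before Rowing Lab starts Tue 13:30 → clear.
Spin 45: ends Mon 12:00 at or before Rowing Lab starts Tue 13:30 → clear.
Zumba Intro: ends Mon 16:30 at or before Rowing Lab starts Tue 13:30 → clear.
Pilates 30: ends Mon 23:00 at or before Rowing Lab starts Tue 13:30 → clear.
Zumba Circuit: starts Tue 12:00 before Rowing Lab ends Tue 16:00, and ends Tue 20:00 after Rowing Lab starts Tue 13:30 → overlap.
Stretch 60: starts Wed 07:00 at or after Rowing Lab ends Tue 16:00 → clear.
Core Bootcamp: starts Wed 09:00 at or after Rowing Lab ends Tue 16:00 → clear.
Core Flow: starts Wed 09:00 at or after Rowing Lab ends Tue 16:00 → clear.
Rowing Lab overlaps Zumba Circuit.

No — it overlaps Zumba Circuit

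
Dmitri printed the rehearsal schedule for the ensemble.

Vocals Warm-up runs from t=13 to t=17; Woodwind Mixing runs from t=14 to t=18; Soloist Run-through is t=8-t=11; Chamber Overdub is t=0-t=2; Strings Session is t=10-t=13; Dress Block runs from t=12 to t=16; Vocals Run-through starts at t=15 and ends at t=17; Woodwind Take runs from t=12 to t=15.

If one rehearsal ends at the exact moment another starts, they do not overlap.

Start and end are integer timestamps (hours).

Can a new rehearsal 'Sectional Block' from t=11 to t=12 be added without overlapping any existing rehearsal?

Chamber Overdub: ends t=2 at or before Sectional Block starts t=11 → clear.
Soloist Run-through: ends t=11 at or before Sectional Block starts t=11 → clear.
Strings Session: starts t=10 before Sectional Block ends t=12, and ends t=13 after Sectional Block starts t=11 → overlap.
Woodwind Take: starts t=12 at or after Sectional Block ends t=12 → clear.
Dress Block: starts t=12 at or after Sectional Block ends t=12 → clear.
Vocals Warm-up: starts t=13 at or after Sectional Block ends t=12 → clear.
Woodwind Mixing: starts t=14 at or after Sectional Block ends t=12 → clear.
Vocals Run-through: starts t=15 at or after Sectional Block ends t=12 → clear.
Sectional Block overlaps Strings Session.

No — it overlaps Strings Session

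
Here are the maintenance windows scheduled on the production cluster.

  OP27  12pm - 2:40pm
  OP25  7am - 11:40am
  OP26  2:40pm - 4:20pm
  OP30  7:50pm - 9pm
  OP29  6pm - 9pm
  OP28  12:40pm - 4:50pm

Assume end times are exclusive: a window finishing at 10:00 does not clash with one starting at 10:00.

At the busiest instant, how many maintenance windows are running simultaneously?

2

Sort all start/end points and keep a running count:
7am start OP25 → 1
11:40am end OP25 → 0
12pm start OP27 → 1
12:40pm start OP28 → 2
2:40pm end OP27 → 1
2:40pm start OP26 → 2
4:20pm end OP26 → 1
4:50pm end OP28 → 0
6pm start OP29 → 1
7:50pm start OP30 → 2
9pm end OP29 → 1
9pm end OP30 → 0
Peak is 2, at 12:40pm (OP27, OP28).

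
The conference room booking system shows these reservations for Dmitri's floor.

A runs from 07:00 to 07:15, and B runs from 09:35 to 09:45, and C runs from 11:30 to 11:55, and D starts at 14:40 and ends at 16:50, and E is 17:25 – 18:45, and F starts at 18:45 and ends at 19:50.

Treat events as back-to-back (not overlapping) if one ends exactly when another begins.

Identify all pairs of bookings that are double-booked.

no overlapping pairs

Check each pair: they overlap iff neither finishes before the other starts.
Sorted by start: A, B, C, D, E, F.
B starts after A ends, so nothing later overlaps A either.
C starts after B ends, so nothing later overlaps B either.
D starts after C ends, so nothing later overlaps C either.
E starts after D ends, so nothing later overlaps D either.
F starts exactly when E ends (back-to-back, no overlap).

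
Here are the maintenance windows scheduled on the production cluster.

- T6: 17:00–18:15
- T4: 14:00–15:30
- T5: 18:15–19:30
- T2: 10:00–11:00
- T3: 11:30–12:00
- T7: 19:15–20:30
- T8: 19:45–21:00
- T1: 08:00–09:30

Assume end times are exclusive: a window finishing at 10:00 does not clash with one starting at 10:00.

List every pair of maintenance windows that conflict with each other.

Sorted by start: T1, T2, T3, T4, T6, T5, T7, T8.
T2 starts after T1 ends — done with T1.
T3 starts after T2 ends — done with T2.
T4 starts after T3 ends — done with T3.
T6 starts after T4 ends — done with T4.
T5 starts exactly when T6 ends (back-to-back, no overlap) — done with T6.
T7 starts before T5 ends → T5 and T7 overlap.
T8 starts after T5 ends.
T8 starts before T7 ends → T7 and T8 overlap.

T5 & T7, T7 & T8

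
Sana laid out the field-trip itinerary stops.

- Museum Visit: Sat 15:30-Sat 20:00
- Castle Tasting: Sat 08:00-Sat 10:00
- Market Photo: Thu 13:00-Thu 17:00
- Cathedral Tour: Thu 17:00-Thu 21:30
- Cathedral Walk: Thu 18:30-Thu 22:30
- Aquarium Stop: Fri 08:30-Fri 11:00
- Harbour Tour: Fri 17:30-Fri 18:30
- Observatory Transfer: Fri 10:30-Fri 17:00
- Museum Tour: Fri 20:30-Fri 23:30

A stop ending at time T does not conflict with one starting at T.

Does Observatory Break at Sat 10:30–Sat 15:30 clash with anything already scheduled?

Market Photo: ends Thu 17:00 at or before Observatory Break starts Sat 10:30 → clear.
Cathedral Tour: ends Thu 21:30 at or before Observatory Break starts Sat 10:30 → clear.
Cathedral Walk: ends Thu 22:30 at or before Observatory Break starts Sat 10:30 → clear.
Aquarium Stop: ends Fri 11:00 at or before Observatory Break starts Sat 10:30 → clear.
Observatory Transfer: ends Fri 17:00 at or before Observatory Break starts Sat 10:30 → clear.
Harbour Tour: ends Fri 18:30 at or before Observatory Break starts Sat 10:30 → clear.
Museum Tour: ends Fri 23:30 at or before Observatory Break starts Sat 10:30 → clear.
Castle Tasting: ends Sat 10:00 at or before Observatory Break starts Sat 10:30 → clear.
Museum Visit: starts Sat 15:30 at or after Observatory Break ends Sat 15:30 → clear.

No — it doesn't clash with anything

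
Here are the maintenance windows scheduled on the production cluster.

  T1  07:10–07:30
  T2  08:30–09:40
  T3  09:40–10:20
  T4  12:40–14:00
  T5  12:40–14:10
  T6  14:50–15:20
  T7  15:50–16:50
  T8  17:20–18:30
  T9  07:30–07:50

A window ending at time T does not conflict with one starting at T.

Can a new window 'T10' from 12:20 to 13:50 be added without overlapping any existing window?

T1: ends 07:30 at or before T10 starts 12:20 → clear.
T9: ends 07:50 at or before T10 starts 12:20 → clear.
T2: ends 09:40 at or before T10 starts 12:20 → clear.
T3: ends 10:20 at or before T10 starts 12:20 → clear.
T4: starts 12:40 before T10 ends 13:50, and ends 14:00 after T10 starts 12:20 → overlap.
T5: starts 12:40 before T10 ends 13:50, and ends 14:10 after T10 starts 12:20 → overlap.
T6: starts 14:50 at or after T10 ends 13:50 → clear.
T7: starts 15:50 at or after T10 ends 13:50 → clear.
T8: starts 17:20 at or after T10 ends 13:50 → clear.
T10 overlaps T4, T5.

No — it overlaps T4, T5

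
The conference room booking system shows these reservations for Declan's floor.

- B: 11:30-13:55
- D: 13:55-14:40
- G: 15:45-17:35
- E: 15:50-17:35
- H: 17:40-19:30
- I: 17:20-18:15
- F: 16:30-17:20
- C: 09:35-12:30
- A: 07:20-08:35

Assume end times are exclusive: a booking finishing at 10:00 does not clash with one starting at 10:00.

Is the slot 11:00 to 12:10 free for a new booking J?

A: ends 08:35 at or before J starts 11:00 → clear.
C: starts 09:35 before J ends 12:10, and ends 12:30 after J starts 11:00 → overlap.
B: starts 11:30 before J ends 12:10, and ends 13:55 after J starts 11:00 → overlap.
D: starts 13:55 at or after J ends 12:10 → clear.
G: starts 15:45 at or after J ends 12:10 → clear.
E: starts 15:50 at or after J ends 12:10 → clear.
F: starts 16:30 at or after J ends 12:10 → clear.
I: starts 17:20 at or after J ends 12:10 → clear.
H: starts 17:40 at or after J ends 12:10 → clear.
J overlaps B, C.

No — it overlaps B, C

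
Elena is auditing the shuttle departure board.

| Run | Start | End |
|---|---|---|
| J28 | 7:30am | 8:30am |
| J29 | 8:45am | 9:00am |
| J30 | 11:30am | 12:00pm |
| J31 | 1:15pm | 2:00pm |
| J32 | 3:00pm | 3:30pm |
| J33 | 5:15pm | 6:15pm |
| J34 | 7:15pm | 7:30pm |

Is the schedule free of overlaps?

Sorted by start: J28, J29, J30, J31, J32, J33, J34.
J29 starts after J28 ends — done with J28.
J30 starts after J29 ends — done with J29.
J31 starts after J30 ends — done with J30.
J32 starts after J31 ends — done with J31.
J33 starts after J32 ends — done with J32.
J34 starts after J33 ends.
Every pair is clear; the schedule has no overlaps.

Yes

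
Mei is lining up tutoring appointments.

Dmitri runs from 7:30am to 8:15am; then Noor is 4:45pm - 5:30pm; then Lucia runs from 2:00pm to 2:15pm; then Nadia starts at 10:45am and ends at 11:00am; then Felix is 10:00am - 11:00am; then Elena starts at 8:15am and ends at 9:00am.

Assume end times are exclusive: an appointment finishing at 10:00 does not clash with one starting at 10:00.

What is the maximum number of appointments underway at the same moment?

Sweep the timeline, counting +1 at each start and −1 at each end (ends before starts at a tie):
7:30am start Dmitri → 1
8:15am end Dmitri → 0
8:15am start Elena → 1
9:00am end Elena → 0
10:00am start Felix → 1
10:45am start Nadia → 2
11:00am end Felix → 1
11:00am end Nadia → 0
2:00pm start Lucia → 1
2:15pm end Lucia → 0
4:45pm start Noor → 1
5:30pm end Noor → 0
Peak is 2, at 10:45am (Felix, Nadia).

2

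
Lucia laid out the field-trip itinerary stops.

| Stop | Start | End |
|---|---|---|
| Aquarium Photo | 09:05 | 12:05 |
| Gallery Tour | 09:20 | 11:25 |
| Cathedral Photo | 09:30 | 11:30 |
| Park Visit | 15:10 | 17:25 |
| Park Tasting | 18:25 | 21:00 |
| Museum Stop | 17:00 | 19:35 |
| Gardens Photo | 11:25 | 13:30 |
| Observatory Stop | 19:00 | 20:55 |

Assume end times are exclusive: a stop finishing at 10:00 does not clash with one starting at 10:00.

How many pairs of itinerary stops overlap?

9

Two intervals overlap when each starts before the other ends.
Sorted by start: Aquarium Photo, Gallery Tour, Cathedral Photo, Gardens Photo, Park Visit, Museum Stop, Park Tasting, Observatory Stop.
Gallery Tour starts before Aquarium Photo ends → Aquarium Photo and Gallery Tour overlap.
Cathedral Photo starts before Aquarium Photo ends → Aquarium Photo and Cathedral Photo overlap.
Gardens Photo starts before Aquarium Photo ends → Aquarium Photo and Gardens Photo overlap.
Park Visit starts after Aquarium Photo ends, so Aquarium Photo has no further overlaps.
Cathedral Photo starts before Gallery Tour ends → Gallery Tour and Cathedral Photo overlap.
Gardens Photo starts exactly when Gallery Tour ends (back-to-back, no overlap), so Gallery Tour has no further overlaps.
Gardens Photo starts before Cathedral Photo ends → Cathedral Photo and Gardens Photo overlap.
Park Visit starts after Cathedral Photo ends, so Cathedral Photo has no further overlaps.
Park Visit starts after Gardens Photo ends, so Gardens Photo has no further overlaps.
Museum Stop starts before Park Visit ends → Park Visit and Museum Stop overlap.
Park Tasting starts after Park Visit ends, so Park Visit has no further overlaps.
Park Tasting starts before Museum Stop ends → Museum Stop and Park Tasting overlap.
Observatory Stop starts before Museum Stop ends → Museum Stop and Observatory Stop overlap.
Observatory Stop starts before Park Tasting ends → Park Tasting and Observatory Stop overlap.
Overlapping pairs: Aquarium Photo & Cathedral Photo, Aquarium Photo & Gallery Tour, Aquarium Photo & Gardens Photo, Cathedral Photo & Gallery Tour, Cathedral Photo & Gardens Photo, Museum Stop & Observatory Stop, Museum Stop & Park Tasting, Museum Stop & Park Visit, Observatory Stop & Park Tasting — 9 in total.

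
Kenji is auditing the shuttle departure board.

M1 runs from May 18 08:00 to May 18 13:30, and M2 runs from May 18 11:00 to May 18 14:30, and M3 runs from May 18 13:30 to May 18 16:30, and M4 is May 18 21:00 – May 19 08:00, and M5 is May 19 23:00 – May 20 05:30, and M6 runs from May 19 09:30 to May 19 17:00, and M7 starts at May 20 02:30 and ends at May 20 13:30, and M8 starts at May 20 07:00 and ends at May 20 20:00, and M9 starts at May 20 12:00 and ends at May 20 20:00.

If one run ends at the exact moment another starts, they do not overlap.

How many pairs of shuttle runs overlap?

Sorted by start: M1, M2, M3, M4, M6, M5, M7, M8, M9.
M2 starts before M1 ends → M1 and M2 overlap.
M3 starts exactly when M1 ends (back-to-back, no overlap), so nothing later overlaps M1 either.
M3 starts before M2 ends → M2 and M3 overlap.
M4 starts after M2 ends, so nothing later overlaps M2 either.
M4 starts after M3 ends, so nothing later overlaps M3 either.
M6 starts after M4 ends, so nothing later overlaps M4 either.
M5 starts after M6 ends, so nothing later overlaps M6 either.
M7 starts before M5 ends → M5 and M7 overlap.
M8 starts after M5 ends, so nothing later overlaps M5 either.
M8 starts before M7 ends → M7 and M8 overlap.
M9 starts before M7 ends → M7 and M9 overlap.
M9 starts before M8 ends → M8 and M9 overlap.
Overlapping pairs: M1 & M2, M2 & M3, M5 & M7, M7 & M8, M7 & M9, M8 & M9 — 6 in total.

6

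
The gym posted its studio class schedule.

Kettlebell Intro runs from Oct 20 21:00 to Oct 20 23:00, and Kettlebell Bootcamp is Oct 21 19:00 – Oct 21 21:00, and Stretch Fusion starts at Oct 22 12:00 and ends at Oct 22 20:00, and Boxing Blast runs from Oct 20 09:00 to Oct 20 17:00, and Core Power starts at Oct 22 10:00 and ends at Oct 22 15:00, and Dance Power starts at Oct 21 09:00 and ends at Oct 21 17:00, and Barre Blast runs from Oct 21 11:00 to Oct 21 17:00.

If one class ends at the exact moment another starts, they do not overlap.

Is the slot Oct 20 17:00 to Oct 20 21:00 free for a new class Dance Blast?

Boxing Blast: ends Oct 20 17:00 at or before Dance Blast starts Oct 20 17:00 → clear.
Kettlebell Intro: starts Oct 20 21:00 at or after Dance Blast ends Oct 20 21:00 → clear.
Dance Power: starts Oct 21 09:00 at or after Dance Blast ends Oct 20 21:00 → clear.
Barre Blast: starts Oct 21 11:00 at or after Dance Blast ends Oct 20 21:00 → clear.
Kettlebell Bootcamp: starts Oct 21 19:00 at or after Dance Blast ends Oct 20 21:00 → clear.
Core Power: starts Oct 22 10:00 at or after Dance Blast ends Oct 20 21:00 → clear.
Stretch Fusion: starts Oct 22 12:00 at or after Dance Blast ends Oct 20 21:00 → clear.

Yes — the slot is free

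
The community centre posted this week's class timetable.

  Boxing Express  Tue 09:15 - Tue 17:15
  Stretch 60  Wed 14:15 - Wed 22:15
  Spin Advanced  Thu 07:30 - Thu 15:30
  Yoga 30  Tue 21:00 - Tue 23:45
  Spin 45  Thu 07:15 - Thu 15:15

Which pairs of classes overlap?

Spin 45 & Spin Advanced

Check each pair: they overlap iff neither finishes before the other starts.
Sorted by start: Boxing Express, Yoga 30, Stretch 60, Spin 45, Spin Advanced.
Yoga 30 starts after Boxing Express ends; Boxing Express is clear from here.
Stretch 60 starts after Yoga 30 ends; Yoga 30 is clear from here.
Spin 45 starts after Stretch 60 ends; Stretch 60 is clear from here.
Spin Advanced starts before Spin 45 ends → Spin 45 and Spin Advanced overlap.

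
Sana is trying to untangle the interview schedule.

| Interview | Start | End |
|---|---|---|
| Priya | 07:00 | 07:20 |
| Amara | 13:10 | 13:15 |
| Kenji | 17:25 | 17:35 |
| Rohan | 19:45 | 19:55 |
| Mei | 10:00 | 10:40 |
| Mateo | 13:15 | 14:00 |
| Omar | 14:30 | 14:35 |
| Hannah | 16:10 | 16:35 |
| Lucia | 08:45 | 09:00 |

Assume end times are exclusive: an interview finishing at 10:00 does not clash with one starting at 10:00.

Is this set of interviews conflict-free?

Sorted by start: Priya, Lucia, Mei, Amara, Mateo, Omar, Hannah, Kenji, Rohan.
Lucia starts after Priya ends, so nothing later overlaps Priya either.
Mei starts after Lucia ends, so nothing later overlaps Lucia either.
Amara starts after Mei ends, so nothing later overlaps Mei either.
Mateo starts exactly when Amara ends (back-to-back, no overlap), so nothing later overlaps Amara either.
Omar starts after Mateo ends, so nothing later overlaps Mateo either.
Hannah starts after Omar ends, so nothing later overlaps Omar either.
Kenji starts after Hannah ends, so nothing later overlaps Hannah either.
Rohan starts after Kenji ends.
Every pair is clear; the schedule has no overlaps.

Yes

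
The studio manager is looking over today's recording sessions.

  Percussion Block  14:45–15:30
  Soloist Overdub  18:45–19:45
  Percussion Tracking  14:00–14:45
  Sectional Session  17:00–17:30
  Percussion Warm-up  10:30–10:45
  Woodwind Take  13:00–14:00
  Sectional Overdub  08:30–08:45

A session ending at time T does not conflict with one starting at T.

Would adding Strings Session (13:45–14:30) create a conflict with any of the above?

Yes — it overlaps Percussion Tracking, Woodwind Take

Sectional Overdub: ends 08:45 at or before Strings Session starts 13:45 → clear.
Percussion Warm-up: ends 10:45 at or before Strings Session starts 13:45 → clear.
Woodwind Take: starts 13:00 before Strings Session ends 14:30, and ends 14:00 after Strings Session starts 13:45 → overlap.
Percussion Tracking: starts 14:00 before Strings Session ends 14:30, and ends 14:45 after Strings Session starts 13:45 → overlap.
Percussion Block: starts 14:45 at or after Strings Session ends 14:30 → clear.
Sectional Session: starts 17:00 at or after Strings Session ends 14:30 → clear.
Soloist Overdub: starts 18:45 at or after Strings Session ends 14:30 → clear.
Strings Session overlaps Percussion Tracking, Woodwind Take.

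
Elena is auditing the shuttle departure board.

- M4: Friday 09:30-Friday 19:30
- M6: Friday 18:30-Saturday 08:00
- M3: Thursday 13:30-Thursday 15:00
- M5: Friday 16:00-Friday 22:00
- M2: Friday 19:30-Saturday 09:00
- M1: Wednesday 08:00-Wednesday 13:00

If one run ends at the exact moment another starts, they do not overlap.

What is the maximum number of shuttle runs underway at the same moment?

3

Sweep the timeline, counting +1 at each start and −1 at each end (ends before starts at a tie):
Wednesday 08:00 start M1 → 1
Wednesday 13:00 end M1 → 0
Thursday 13:30 start M3 → 1
Thursday 15:00 end M3 → 0
Friday 09:30 start M4 → 1
Friday 16:00 start M5 → 2
Friday 18:30 start M6 → 3
Friday 19:30 end M4 → 2
Friday 19:30 start M2 → 3
Friday 22:00 end M5 → 2
Saturday 08:00 end M6 → 1
Saturday 09:00 end M2 → 0
Peak is 3, at Friday 18:30 (M4, M5, M6).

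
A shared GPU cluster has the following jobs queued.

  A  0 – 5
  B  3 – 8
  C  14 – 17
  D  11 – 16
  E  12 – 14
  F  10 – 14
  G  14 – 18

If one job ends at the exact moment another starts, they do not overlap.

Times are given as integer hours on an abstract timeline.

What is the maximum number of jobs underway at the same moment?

Sweep the timeline, counting +1 at each start and −1 at each end (ends before starts at a tie):
0 start A → 1
3 start B → 2
5 end A → 1
8 end B → 0
10 start F → 1
11 start D → 2
12 start E → 3
14 end E → 2
14 end F → 1
14 start C → 2
14 start G → 3
16 end D → 2
17 end C → 1
18 end G → 0
Peak is 3, at 12 (D, E, F).

3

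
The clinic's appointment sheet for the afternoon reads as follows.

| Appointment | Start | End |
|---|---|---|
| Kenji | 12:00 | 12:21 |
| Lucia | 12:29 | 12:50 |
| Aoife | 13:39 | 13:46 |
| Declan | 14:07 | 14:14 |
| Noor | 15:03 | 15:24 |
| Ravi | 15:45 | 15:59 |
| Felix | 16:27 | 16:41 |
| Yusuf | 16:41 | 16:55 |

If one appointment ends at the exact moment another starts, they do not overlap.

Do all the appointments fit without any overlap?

Sorted by start: Kenji, Lucia, Aoife, Declan, Noor, Ravi, Felix, Yusuf.
Lucia starts after Kenji ends, so Kenji has no further overlaps.
Aoife starts after Lucia ends, so Lucia has no further overlaps.
Declan starts after Aoife ends, so Aoife has no further overlaps.
Noor starts after Declan ends, so Declan has no further overlaps.
Ravi starts after Noor ends, so Noor has no further overlaps.
Felix starts after Ravi ends, so Ravi has no further overlaps.
Yusuf starts exactly when Felix ends (back-to-back, no overlap).
Every pair is clear; the schedule has no overlaps.

Yes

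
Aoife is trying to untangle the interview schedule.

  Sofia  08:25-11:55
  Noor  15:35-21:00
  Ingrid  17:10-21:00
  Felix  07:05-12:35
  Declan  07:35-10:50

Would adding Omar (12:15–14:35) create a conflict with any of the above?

Felix: starts 07:05 before Omar ends 14:35, and ends 12:35 after Omar starts 12:15 → overlap.
Declan: ends 10:50 at or before Omar starts 12:15 → clear.
Sofia: ends 11:55 at or before Omar starts 12:15 → clear.
Noor: starts 15:35 at or after Omar ends 14:35 → clear.
Ingrid: starts 17:10 at or after Omar ends 14:35 → clear.
Omar overlaps Felix.

Yes — it overlaps Felix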